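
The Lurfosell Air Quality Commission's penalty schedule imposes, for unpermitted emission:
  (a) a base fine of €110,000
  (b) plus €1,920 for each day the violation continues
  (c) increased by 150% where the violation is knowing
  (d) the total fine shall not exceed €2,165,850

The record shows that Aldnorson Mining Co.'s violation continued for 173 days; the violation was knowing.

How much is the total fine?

Per-day component: 173 × €1,920 = €332,160
Base plus per-day: €110,000 + €332,160 = €442,160
Enhancement: 150% of €442,160 = €663,240
Enhanced fine: €442,160 + €663,240 = €1,105,400
Cap at €2,165,850: €1,105,400 is within the cap, no reduction.

€1,105,400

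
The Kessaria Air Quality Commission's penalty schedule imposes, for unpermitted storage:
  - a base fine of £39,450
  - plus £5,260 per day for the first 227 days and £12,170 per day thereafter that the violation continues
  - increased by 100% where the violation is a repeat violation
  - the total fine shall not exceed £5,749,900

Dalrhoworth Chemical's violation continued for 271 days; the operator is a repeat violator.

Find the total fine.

First 227 days: 227 × £5,260 = £1,194,020
Remaining days: (271 − 227) × £12,170 = £535,480
Per-day component: £1,194,020 + £535,480 = £1,729,500
Base plus per-day: £39,450 + £1,729,500 = £1,768,950
Enhancement: 100% of £1,768,950 = £1,768,950
Enhanced fine: £1,768,950 + £1,768,950 = £3,537,900
Cap at £5,749,900: £3,537,900 is within the cap, no reduction.

£3,537,900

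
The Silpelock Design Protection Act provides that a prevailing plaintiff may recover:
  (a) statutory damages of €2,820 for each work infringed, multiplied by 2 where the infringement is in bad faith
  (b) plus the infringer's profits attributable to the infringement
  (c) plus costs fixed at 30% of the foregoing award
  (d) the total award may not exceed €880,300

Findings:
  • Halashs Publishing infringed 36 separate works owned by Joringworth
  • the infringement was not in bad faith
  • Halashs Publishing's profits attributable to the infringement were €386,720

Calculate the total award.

Award: €634,712

Statutory damages: 36 × €2,820 = €101,520
Infringement not in bad faith: no ×2 enhancement.
Combined award: €101,520 + €386,720 = €488,240
Costs: 30% of €488,240 = €146,472
Award plus costs: €488,240 + €146,472 = €634,712
Cap at €880,300: €634,712 is within the cap, no reduction.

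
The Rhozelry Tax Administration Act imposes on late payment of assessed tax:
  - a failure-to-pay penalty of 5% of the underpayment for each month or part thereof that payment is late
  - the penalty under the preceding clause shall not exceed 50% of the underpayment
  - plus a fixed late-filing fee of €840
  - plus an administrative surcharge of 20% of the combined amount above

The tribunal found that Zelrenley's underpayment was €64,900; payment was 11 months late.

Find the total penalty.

Accrued rate: 5% × 11 = 55%, capped at 50% → 50%
Failure-to-pay penalty: 50% of €64,900 = €32,450
Penalty before surcharge: €32,450 + €840 = €33,290
Administrative surcharge: 20% of €33,290 = €6,658
Total penalty: €33,290 + €6,658 = €39,948

€39,948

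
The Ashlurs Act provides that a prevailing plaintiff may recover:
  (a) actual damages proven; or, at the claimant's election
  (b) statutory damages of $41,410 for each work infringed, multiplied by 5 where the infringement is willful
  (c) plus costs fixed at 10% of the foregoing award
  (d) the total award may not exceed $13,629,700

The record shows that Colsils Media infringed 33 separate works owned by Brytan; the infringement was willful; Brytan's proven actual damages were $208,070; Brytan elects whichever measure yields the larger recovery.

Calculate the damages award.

$7,515,915

Statutory damages: 33 × $41,410 = $1,366,530
Multiplied by 5: 5 × $1,366,530 = $6,832,650
Greater of actual damages ($208,070) or enhanced statutory damages ($6,832,650): $6,832,650
Costs: 10% of $6,832,650 = $683,265
Award plus costs: $6,832,650 + $683,265 = $7,515,915
Cap at $13,629,700: $7,515,915 is within the cap, no reduction.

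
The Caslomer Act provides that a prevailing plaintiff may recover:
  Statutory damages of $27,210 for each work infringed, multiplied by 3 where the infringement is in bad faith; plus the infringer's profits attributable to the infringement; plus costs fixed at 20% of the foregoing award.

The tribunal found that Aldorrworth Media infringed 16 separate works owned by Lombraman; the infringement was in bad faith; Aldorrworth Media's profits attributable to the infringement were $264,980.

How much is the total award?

Statutory damages: 16 × $27,210 = $435,360
Trebled: 3 × $435,360 = $1,306,080
Combined award: $1,306,080 + $264,980 = $1,571,060
Costs: 20% of $1,571,060 = $314,212
Award plus costs: $1,571,060 + $314,212 = $1,885,272

$1,885,272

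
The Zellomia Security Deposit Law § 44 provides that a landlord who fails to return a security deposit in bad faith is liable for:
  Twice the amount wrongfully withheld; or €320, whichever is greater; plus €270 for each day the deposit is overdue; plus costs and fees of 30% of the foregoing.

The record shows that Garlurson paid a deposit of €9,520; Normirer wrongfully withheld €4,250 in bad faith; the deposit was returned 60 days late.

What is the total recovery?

Recovery: €32,110

Doubled: 2 × €4,250 = €8,500
Minimum €320: €8,500 meets the minimum, no increase.
Late-return penalty: 60 × €270 = €16,200
Damages plus late penalty: €8,500 + €16,200 = €24,700
Costs and fees: 30% of €24,700 = €7,410
Total recovery: €24,700 + €7,410 = €32,110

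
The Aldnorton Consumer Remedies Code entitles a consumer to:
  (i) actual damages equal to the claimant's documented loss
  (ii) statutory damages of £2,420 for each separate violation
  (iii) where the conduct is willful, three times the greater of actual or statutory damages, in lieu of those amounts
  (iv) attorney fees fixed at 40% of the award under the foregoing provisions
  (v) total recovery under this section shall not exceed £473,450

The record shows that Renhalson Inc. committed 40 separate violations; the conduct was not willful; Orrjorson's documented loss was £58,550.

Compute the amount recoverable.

Statutory damages: 40 × £2,420 = £96,800
Conduct not willful: the in-lieu enhancement does not apply.
Actual plus statutory damages: £58,550 + £96,800 = £155,350
Attorney fees: 40% of £155,350 = £62,140
Total before cap: £155,350 + £62,140 = £217,490
Cap at £473,450: £217,490 is within the cap, no reduction.

£217,490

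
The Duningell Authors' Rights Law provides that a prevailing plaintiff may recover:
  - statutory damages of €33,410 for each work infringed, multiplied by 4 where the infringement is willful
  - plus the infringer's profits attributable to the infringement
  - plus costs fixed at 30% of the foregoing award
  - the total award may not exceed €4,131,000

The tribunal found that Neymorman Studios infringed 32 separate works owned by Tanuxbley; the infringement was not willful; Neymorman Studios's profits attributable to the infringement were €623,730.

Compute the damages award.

€2,200,705

Statutory damages: 32 × €33,410 = €1,069,120
Infringement not willful: no ×4 enhancement.
Combined award: €1,069,120 + €623,730 = €1,692,850
Costs: 30% of €1,692,850 = €507,855
Award plus costs: €1,692,850 + €507,855 = €2,200,705
Cap at €4,131,000: €2,200,705 is within the cap, no reduction.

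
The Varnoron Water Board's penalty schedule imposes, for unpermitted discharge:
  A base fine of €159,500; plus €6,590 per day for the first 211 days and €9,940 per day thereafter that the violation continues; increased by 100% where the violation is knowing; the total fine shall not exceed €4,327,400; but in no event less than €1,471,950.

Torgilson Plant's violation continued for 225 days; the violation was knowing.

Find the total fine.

First 211 days: 211 × €6,590 = €1,390,490
Remaining days: (225 − 211) × €9,940 = €139,160
Per-day component: €1,390,490 + €139,160 = €1,529,650
Base plus per-day: €159,500 + €1,529,650 = €1,689,150
Enhancement: 100% of €1,689,150 = €1,689,150
Enhanced fine: €1,689,150 + €1,689,150 = €3,378,300
Cap at €4,327,400: €3,378,300 is within the cap, no reduction.
Minimum €1,471,950: €3,378,300 meets the minimum, no increase.

€3,378,300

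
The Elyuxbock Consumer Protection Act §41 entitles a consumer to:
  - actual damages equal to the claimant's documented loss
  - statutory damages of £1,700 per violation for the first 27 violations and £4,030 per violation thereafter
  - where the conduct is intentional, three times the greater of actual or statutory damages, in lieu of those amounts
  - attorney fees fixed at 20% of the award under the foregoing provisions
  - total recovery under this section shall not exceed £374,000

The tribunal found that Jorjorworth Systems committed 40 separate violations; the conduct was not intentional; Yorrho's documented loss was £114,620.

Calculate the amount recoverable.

£255,492

First 27 violations: 27 × £1,700 = £45,900
Remaining violations: (40 − 27) × £4,030 = £52,390
Statutory damages: £45,900 + £52,390 = £98,290
Conduct not intentional: the in-lieu enhancement does not apply.
Actual plus statutory damages: £114,620 + £98,290 = £212,910
Attorney fees: 20% of £212,910 = £42,582
Total before cap: £212,910 + £42,582 = £255,492
Cap at £374,000: £255,492 is within the cap, no reduction.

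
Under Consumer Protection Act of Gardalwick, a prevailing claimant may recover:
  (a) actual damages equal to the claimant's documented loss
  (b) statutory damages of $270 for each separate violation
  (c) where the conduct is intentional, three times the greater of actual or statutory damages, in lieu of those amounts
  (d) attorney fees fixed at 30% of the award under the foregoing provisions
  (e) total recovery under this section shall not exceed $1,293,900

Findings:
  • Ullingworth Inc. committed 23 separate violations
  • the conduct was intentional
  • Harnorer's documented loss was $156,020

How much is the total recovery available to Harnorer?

$608,478

Statutory damages: 23 × $270 = $6,210
Greater of actual damages ($156,020) or statutory damages ($6,210): $156,020
Trebled: 3 × $156,020 = $468,060
Attorney fees: 30% of $468,060 = $140,418
Total before cap: $468,060 + $140,418 = $608,478
Cap at $1,293,900: $608,478 is within the cap, no reduction.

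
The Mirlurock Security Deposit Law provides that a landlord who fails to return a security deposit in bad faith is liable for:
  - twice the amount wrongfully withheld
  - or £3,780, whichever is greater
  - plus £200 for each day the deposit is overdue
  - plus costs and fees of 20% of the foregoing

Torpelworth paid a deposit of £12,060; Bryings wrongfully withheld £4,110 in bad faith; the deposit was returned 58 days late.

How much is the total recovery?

£23,784

Doubled: 2 × £4,110 = £8,220
Minimum £3,780: £8,220 meets the minimum, no increase.
Late-return penalty: 58 × £200 = £11,600
Damages plus late penalty: £8,220 + £11,600 = £19,820
Costs and fees: 20% of £19,820 = £3,964
Total recovery: £19,820 + £3,964 = £23,784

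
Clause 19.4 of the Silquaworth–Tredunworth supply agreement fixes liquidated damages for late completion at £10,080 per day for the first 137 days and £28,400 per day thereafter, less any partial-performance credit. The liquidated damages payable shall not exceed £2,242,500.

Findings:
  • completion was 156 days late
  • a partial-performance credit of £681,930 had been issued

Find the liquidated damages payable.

First 137 days: 137 × £10,080 = £1,380,960
Remaining days: (156 − 137) × £28,400 = £539,600
Accrued per-day damages: £1,380,960 + £539,600 = £1,920,560
Less partial-performance credit: £1,920,560 − £681,930 = £1,238,630
Cap at £2,242,500: £1,238,630 is within the cap, no reduction.

£1,238,630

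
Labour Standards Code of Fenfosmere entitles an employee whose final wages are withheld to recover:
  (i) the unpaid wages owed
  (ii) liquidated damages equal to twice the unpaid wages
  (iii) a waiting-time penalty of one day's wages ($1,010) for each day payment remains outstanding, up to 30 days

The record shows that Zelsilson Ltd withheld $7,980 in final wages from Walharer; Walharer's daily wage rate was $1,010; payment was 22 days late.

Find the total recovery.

$46,160

Doubled: 2 × $7,980 = $15,960
Penalty days: min(22, 30) = 22
Waiting-time penalty: 22 × $1,010 = $22,220
Total award: $7,980 + $15,960 + $22,220 = $46,160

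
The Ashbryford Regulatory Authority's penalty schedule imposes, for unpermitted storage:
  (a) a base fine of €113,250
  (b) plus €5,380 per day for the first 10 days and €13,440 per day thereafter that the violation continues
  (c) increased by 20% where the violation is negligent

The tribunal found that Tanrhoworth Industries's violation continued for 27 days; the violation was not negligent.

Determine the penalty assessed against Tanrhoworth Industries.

Civil penalty: €395,530

First 10 days: 10 × €5,380 = €53,800
Remaining days: (27 − 10) × €13,440 = €228,480
Per-day component: €53,800 + €228,480 = €282,280
Base plus per-day: €113,250 + €282,280 = €395,530
The violation was not negligent: no 20% increase.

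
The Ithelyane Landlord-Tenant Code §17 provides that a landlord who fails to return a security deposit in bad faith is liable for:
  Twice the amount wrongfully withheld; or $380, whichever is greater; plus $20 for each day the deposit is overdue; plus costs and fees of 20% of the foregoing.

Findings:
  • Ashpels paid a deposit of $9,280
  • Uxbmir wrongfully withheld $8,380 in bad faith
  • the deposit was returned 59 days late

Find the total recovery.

Doubled: 2 × $8,380 = $16,760
Minimum $380: $16,760 meets the minimum, no increase.
Late-return penalty: 59 × $20 = $1,180
Damages plus late penalty: $16,760 + $1,180 = $17,940
Costs and fees: 20% of $17,940 = $3,588
Total recovery: $17,940 + $3,588 = $21,528

$21,528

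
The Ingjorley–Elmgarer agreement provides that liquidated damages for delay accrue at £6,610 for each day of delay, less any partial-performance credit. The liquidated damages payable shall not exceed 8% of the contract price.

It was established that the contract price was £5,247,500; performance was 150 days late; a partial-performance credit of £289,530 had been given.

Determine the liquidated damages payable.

£419,800

Per-day damages: 150 × £6,610 = £991,500
Less partial-performance credit: £991,500 − £289,530 = £701,970
Cap: 8% of £5,247,500 = £419,800
Cap at £419,800: £701,970 exceeds the cap → £419,800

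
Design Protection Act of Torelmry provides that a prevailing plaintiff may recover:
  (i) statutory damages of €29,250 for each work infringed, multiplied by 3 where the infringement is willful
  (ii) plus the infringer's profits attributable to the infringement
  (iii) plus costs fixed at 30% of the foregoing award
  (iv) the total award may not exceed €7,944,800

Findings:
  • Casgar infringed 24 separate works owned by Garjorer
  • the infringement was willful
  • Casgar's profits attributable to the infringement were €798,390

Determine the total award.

Statutory damages: 24 × €29,250 = €702,000
Trebled: 3 × €702,000 = €2,106,000
Combined award: €2,106,000 + €798,390 = €2,904,390
Costs: 30% of €2,904,390 = €871,317
Award plus costs: €2,904,390 + €871,317 = €3,775,707
Cap at €7,944,800: €3,775,707 is within the cap, no reduction.

€3,775,707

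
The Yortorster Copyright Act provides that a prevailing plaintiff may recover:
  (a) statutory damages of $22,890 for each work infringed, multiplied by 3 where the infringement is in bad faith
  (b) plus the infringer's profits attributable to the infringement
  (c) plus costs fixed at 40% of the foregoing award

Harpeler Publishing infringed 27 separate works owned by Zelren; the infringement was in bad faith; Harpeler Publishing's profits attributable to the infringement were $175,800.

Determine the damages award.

Statutory damages: 27 × $22,890 = $618,030
Trebled: 3 × $618,030 = $1,854,090
Combined award: $1,854,090 + $175,800 = $2,029,890
Costs: 40% of $2,029,890 = $811,956
Award plus costs: $2,029,890 + $811,956 = $2,841,846

Award: $2,841,846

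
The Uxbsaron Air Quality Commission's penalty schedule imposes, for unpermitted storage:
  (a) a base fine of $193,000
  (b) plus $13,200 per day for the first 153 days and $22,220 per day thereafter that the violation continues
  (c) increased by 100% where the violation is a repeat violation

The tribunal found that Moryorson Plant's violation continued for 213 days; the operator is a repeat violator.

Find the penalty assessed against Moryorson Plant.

Civil penalty: $7,091,600

First 153 days: 153 × $13,200 = $2,019,600
Remaining days: (213 − 153) × $22,220 = $1,333,200
Per-day component: $2,019,600 + $1,333,200 = $3,352,800
Base plus per-day: $193,000 + $3,352,800 = $3,545,800
Enhancement: 100% of $3,545,800 = $3,545,800
Enhanced fine: $3,545,800 + $3,545,800 = $7,091,600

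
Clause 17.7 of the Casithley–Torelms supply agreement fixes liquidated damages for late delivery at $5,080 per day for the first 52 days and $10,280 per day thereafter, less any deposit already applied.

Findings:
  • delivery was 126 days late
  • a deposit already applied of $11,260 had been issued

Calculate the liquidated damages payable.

First 52 days: 52 × $5,080 = $264,160
Remaining days: (126 − 52) × $10,280 = $760,720
Accrued per-day damages: $264,160 + $760,720 = $1,024,880
Less deposit already applied: $1,024,880 − $11,260 = $1,013,620

Liquidated damages: $1,013,620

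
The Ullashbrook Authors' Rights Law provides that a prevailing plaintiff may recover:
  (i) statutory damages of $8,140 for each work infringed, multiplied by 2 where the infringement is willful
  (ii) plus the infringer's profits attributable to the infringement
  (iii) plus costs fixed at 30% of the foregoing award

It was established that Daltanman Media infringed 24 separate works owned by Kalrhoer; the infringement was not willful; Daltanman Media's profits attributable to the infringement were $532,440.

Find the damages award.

Statutory damages: 24 × $8,140 = $195,360
Infringement not willful: no ×2 enhancement.
Combined award: $195,360 + $532,440 = $727,800
Costs: 30% of $727,800 = $218,340
Award plus costs: $727,800 + $218,340 = $946,140

$946,140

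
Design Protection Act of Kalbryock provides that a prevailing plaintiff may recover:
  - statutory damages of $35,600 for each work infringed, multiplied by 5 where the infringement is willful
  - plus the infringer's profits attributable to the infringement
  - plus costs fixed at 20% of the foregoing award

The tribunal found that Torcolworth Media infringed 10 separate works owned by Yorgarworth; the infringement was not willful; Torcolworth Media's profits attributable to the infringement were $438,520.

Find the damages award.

$953,424

Statutory damages: 10 × $35,600 = $356,000
Infringement not willful: no ×5 enhancement.
Combined award: $356,000 + $438,520 = $794,520
Costs: 20% of $794,520 = $158,904
Award plus costs: $794,520 + $158,904 = $953,424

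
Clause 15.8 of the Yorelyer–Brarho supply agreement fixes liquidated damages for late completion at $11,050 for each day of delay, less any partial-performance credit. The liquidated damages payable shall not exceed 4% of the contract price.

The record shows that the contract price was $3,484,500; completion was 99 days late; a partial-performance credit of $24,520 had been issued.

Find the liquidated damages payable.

$139,380

Per-day damages: 99 × $11,050 = $1,093,950
Less partial-performance credit: $1,093,950 − $24,520 = $1,069,430
Cap: 4% of $3,484,500 = $139,380
Cap at $139,380: $1,069,430 exceeds the cap → $139,380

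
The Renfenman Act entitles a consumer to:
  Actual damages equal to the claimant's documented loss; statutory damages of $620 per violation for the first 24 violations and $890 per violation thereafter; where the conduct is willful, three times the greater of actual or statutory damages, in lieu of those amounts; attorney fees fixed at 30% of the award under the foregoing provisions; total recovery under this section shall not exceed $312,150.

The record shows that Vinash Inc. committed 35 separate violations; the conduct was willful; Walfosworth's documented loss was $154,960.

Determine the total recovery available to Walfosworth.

First 24 violations: 24 × $620 = $14,880
Remaining violations: (35 − 24) × $890 = $9,790
Statutory damages: $14,880 + $9,790 = $24,670
Greater of actual damages ($154,960) or statutory damages ($24,670): $154,960
Trebled: 3 × $154,960 = $464,880
Attorney fees: 30% of $464,880 = $139,464
Total before cap: $464,880 + $139,464 = $604,344
Cap at $312,150: $604,344 exceeds the cap → $312,150

Total recovery: $312,150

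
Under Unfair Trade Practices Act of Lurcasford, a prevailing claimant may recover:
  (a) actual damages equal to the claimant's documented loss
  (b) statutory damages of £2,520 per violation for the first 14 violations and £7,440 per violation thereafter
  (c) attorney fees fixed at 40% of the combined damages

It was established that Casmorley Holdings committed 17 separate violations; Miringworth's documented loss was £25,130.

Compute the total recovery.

First 14 violations: 14 × £2,520 = £35,280
Remaining violations: (17 − 14) × £7,440 = £22,320
Statutory damages: £35,280 + £22,320 = £57,600
Combined damages: £25,130 + £57,600 = £82,730
Attorney fees: 40% of £82,730 = £33,092
Total recovery: £82,730 + £33,092 = £115,822

£115,822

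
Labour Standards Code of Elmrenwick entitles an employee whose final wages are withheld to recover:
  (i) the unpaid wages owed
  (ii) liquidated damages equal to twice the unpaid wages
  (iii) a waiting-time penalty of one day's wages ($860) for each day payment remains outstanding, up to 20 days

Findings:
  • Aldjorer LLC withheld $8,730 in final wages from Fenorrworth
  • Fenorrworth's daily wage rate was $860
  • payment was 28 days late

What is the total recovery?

$43,390

Doubled: 2 × $8,730 = $17,460
Penalty days: min(28, 20) = 20
Waiting-time penalty: 20 × $860 = $17,200
Total award: $8,730 + $17,460 + $17,200 = $43,390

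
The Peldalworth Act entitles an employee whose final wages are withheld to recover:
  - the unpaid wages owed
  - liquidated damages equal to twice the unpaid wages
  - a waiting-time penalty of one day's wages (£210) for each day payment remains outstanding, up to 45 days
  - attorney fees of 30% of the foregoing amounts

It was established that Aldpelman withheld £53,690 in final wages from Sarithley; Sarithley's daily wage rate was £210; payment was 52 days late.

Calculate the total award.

Doubled: 2 × £53,690 = £107,380
Penalty days: min(52, 45) = 45
Waiting-time penalty: 45 × £210 = £9,450
Subtotal: £53,690 + £107,380 + £9,450 = £170,520
Attorney fees: 30% of £170,520 = £51,156
Total award: £170,520 + £51,156 = £221,676

Total award: £221,676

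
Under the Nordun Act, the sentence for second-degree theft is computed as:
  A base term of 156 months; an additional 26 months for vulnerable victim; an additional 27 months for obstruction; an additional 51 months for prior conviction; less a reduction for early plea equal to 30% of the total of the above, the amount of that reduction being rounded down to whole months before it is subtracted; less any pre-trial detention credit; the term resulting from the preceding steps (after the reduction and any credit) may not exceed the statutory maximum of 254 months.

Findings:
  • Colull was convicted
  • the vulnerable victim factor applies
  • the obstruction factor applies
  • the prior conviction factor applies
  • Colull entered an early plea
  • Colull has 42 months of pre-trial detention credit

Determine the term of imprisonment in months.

Vulnerable victim enhancement: +26 months
Obstruction enhancement: +27 months
Prior conviction enhancement: +51 months
Adjusted term: 156 months + 26 months + 27 months + 51 months = 260 months
Early plea reduction: 30% of 260 months = 78 months (rounded down)
After reduction: 260 − 78 = 182 months
Less pre-trial detention credit: 182 months − 42 months = 140 months
Cap at 254 months: 140 months is within the cap, no reduction.

140 months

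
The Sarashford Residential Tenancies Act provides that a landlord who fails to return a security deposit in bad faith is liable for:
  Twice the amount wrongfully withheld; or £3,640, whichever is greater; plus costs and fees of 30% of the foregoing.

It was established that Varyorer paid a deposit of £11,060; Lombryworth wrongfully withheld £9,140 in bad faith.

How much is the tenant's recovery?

Recovery: £23,764

Doubled: 2 × £9,140 = £18,280
Minimum £3,640: £18,280 meets the minimum, no increase.
Costs and fees: 30% of £18,280 = £5,484
Total recovery: £18,280 + £5,484 = £23,764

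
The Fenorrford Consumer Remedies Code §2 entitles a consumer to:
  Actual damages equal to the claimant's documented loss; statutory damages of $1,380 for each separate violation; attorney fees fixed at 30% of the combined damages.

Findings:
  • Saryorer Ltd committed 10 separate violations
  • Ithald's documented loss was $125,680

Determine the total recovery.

$181,324

Statutory damages: 10 × $1,380 = $13,800
Combined damages: $125,680 + $13,800 = $139,480
Attorney fees: 30% of $139,480 = $41,844
Total recovery: $139,480 + $41,844 = $181,324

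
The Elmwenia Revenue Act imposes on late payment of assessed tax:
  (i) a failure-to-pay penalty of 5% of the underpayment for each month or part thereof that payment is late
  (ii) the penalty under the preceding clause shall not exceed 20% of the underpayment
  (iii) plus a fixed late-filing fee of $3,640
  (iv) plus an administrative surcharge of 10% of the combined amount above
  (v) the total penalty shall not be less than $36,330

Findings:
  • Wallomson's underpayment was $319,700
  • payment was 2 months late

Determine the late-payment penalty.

$39,171

Accrued rate: 5% × 2 = 10%, capped at 20% → 10%
Failure-to-pay penalty: 10% of $319,700 = $31,970
Penalty before surcharge: $31,970 + $3,640 = $35,610
Administrative surcharge: 10% of $35,610 = $3,561
Total penalty: $35,610 + $3,561 = $39,171
Minimum $36,330: $39,171 meets the minimum, no increase.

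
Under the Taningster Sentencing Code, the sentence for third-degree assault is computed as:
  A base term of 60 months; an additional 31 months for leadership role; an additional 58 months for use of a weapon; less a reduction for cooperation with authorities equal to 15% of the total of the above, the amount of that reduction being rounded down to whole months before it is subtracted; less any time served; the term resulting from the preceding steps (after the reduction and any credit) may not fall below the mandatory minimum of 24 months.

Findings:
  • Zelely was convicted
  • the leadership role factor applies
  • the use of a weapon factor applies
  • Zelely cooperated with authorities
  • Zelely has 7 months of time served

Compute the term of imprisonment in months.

Leadership role enhancement: +31 months
Use of a weapon enhancement: +58 months
Adjusted term: 60 months + 31 months + 58 months = 149 months
Cooperation with authorities reduction: 15% of 149 months = 22 months (rounded down)
After reduction: 149 − 22 = 127 months
Less time served: 127 months − 7 months = 120 months
Minimum 24 months: 120 months meets the minimum, no increase.

120 months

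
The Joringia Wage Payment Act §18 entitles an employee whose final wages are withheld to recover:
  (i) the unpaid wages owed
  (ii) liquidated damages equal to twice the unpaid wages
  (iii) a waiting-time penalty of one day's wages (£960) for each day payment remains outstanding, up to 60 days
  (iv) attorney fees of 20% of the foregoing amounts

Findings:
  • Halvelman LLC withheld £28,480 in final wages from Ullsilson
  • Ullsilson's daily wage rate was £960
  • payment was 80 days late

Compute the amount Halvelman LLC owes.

Total award: £171,648

Doubled: 2 × £28,480 = £56,960
Penalty days: min(80, 60) = 60
Waiting-time penalty: 60 × £960 = £57,600
Subtotal: £28,480 + £56,960 + £57,600 = £143,040
Attorney fees: 20% of £143,040 = £28,608
Total award: £143,040 + £28,608 = £171,648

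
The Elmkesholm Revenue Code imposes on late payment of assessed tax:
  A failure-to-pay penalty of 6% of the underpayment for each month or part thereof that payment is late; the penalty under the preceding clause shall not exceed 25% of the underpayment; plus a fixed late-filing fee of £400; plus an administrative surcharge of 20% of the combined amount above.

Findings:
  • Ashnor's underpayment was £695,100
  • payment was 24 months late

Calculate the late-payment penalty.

Penalty: £209,010

Accrued rate: 6% × 24 = 144%, capped at 25% → 25%
Failure-to-pay penalty: 25% of £695,100 = £173,775
Penalty before surcharge: £173,775 + £400 = £174,175
Administrative surcharge: 20% of £174,175 = £34,835
Total penalty: £174,175 + £34,835 = £209,010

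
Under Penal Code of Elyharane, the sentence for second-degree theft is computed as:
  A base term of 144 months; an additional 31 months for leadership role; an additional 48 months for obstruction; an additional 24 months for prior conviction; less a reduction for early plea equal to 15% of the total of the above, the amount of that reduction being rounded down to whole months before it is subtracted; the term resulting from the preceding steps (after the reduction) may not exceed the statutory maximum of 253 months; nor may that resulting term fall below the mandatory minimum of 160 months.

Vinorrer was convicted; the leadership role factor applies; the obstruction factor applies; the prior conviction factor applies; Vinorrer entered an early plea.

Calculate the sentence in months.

Sentence: 210 months

Leadership role enhancement: +31 months
Obstruction enhancement: +48 months
Prior conviction enhancement: +24 months
Adjusted term: 144 months + 31 months + 48 months + 24 months = 247 months
Early plea reduction: 15% of 247 months = 37 months (rounded down)
After reduction: 247 − 37 = 210 months
Cap at 253 months: 210 months is within the cap, no reduction.
Minimum 160 months: 210 months meets the minimum, no increase.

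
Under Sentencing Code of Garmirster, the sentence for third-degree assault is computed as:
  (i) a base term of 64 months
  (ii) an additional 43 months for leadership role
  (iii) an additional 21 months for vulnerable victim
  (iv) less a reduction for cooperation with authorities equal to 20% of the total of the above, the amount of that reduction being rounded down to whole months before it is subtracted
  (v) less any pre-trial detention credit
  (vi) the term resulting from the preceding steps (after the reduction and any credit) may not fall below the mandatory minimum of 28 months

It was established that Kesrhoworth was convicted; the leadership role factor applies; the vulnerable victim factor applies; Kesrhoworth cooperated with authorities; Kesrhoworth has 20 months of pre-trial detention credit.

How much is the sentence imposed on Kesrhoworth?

Leadership role enhancement: +43 months
Vulnerable victim enhancement: +21 months
Adjusted term: 64 months + 43 months + 21 months = 128 months
Cooperation with authorities reduction: 20% of 128 months = 25 months (rounded down)
After reduction: 128 − 25 = 103 months
Less pre-trial detention credit: 103 months − 20 months = 83 months
Minimum 28 months: 83 months meets the minimum, no increase.

83 months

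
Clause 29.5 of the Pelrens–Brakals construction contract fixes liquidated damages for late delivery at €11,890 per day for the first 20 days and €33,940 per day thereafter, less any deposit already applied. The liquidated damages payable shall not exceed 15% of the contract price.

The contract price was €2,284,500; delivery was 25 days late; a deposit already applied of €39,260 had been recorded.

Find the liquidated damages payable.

€342,675

First 20 days: 20 × €11,890 = €237,800
Remaining days: (25 − 20) × €33,940 = €169,700
Accrued per-day damages: €237,800 + €169,700 = €407,500
Less deposit already applied: €407,500 − €39,260 = €368,240
Cap: 15% of €2,284,500 = €342,675
Cap at €342,675: €368,240 exceeds the cap → €342,675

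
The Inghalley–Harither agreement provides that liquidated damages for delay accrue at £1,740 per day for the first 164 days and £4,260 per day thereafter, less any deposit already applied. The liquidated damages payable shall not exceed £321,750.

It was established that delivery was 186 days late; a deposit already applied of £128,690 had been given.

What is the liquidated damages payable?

First 164 days: 164 × £1,740 = £285,360
Remaining days: (186 − 164) × £4,260 = £93,720
Accrued per-day damages: £285,360 + £93,720 = £379,080
Less deposit already applied: £379,080 − £128,690 = £250,390
Cap at £321,750: £250,390 is within the cap, no reduction.

£250,390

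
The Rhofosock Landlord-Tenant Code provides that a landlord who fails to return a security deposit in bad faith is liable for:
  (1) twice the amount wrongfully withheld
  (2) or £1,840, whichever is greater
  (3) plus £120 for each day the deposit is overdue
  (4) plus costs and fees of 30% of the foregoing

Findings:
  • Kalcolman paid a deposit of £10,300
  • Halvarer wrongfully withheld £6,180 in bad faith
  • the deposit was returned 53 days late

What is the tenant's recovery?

£24,336

Doubled: 2 × £6,180 = £12,360
Minimum £1,840: £12,360 meets the minimum, no increase.
Late-return penalty: 53 × £120 = £6,360
Damages plus late penalty: £12,360 + £6,360 = £18,720
Costs and fees: 30% of £18,720 = £5,616
Total recovery: £18,720 + £5,616 = £24,336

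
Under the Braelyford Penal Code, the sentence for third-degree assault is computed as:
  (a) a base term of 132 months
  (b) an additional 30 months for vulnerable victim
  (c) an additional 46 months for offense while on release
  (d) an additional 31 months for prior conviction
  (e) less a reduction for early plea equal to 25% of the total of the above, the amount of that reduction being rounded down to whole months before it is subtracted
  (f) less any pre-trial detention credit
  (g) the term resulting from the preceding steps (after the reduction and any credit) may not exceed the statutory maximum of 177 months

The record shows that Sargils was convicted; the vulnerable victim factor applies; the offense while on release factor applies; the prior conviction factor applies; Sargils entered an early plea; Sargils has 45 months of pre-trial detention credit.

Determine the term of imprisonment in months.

Vulnerable victim enhancement: +30 months
Offense while on release enhancement: +46 months
Prior conviction enhancement: +31 months
Adjusted term: 132 months + 30 months + 46 months + 31 months = 239 months
Early plea reduction: 25% of 239 months = 59 months (rounded down)
After reduction: 239 − 59 = 180 months
Less pre-trial detention credit: 180 months − 45 months = 135 months
Cap at 177 months: 135 months is within the cap, no reduction.

135 months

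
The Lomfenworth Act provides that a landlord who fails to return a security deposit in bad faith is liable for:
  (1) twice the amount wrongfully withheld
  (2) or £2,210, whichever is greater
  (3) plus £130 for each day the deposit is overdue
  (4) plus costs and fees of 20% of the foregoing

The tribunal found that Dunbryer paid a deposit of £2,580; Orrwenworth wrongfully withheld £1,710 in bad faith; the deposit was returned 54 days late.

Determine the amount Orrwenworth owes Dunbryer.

£12,528

Doubled: 2 × £1,710 = £3,420
Minimum £2,210: £3,420 meets the minimum, no increase.
Late-return penalty: 54 × £130 = £7,020
Damages plus late penalty: £3,420 + £7,020 = £10,440
Costs and fees: 20% of £10,440 = £2,088
Total recovery: £10,440 + £2,088 = £12,528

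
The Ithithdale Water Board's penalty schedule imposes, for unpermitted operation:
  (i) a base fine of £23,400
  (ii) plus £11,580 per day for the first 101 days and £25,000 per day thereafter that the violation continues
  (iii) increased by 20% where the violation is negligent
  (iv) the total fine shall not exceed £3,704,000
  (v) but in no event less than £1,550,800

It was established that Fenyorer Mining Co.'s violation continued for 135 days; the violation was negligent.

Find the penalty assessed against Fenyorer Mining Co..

First 101 days: 101 × £11,580 = £1,169,580
Remaining days: (135 − 101) × £25,000 = £850,000
Per-day component: £1,169,580 + £850,000 = £2,019,580
Base plus per-day: £23,400 + £2,019,580 = £2,042,980
Enhancement: 20% of £2,042,980 = £408,596
Enhanced fine: £2,042,980 + £408,596 = £2,451,576
Cap at £3,704,000: £2,451,576 is within the cap, no reduction.
Minimum £1,550,800: £2,451,576 meets the minimum, no increase.

£2,451,576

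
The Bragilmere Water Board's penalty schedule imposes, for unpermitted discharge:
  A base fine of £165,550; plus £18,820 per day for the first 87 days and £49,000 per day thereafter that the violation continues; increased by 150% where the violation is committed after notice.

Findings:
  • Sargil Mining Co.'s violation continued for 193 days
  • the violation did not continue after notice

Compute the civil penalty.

First 87 days: 87 × £18,820 = £1,637,340
Remaining days: (193 − 87) × £49,000 = £5,194,000
Per-day component: £1,637,340 + £5,194,000 = £6,831,340
Base plus per-day: £165,550 + £6,831,340 = £6,996,890
The violation did not continue after notice: no 150% increase.

£6,996,890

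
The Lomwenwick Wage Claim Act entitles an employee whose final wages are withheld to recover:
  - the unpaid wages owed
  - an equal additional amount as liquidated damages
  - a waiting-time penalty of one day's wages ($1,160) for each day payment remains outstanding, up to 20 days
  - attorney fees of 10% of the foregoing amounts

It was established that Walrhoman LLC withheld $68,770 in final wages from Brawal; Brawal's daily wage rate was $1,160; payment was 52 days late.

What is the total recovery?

Liquidated damages (equal amount): $68,770
Penalty days: min(52, 20) = 20
Waiting-time penalty: 20 × $1,160 = $23,200
Subtotal: $68,770 + $68,770 + $23,200 = $160,740
Attorney fees: 10% of $160,740 = $16,074
Total award: $160,740 + $16,074 = $176,814

$176,814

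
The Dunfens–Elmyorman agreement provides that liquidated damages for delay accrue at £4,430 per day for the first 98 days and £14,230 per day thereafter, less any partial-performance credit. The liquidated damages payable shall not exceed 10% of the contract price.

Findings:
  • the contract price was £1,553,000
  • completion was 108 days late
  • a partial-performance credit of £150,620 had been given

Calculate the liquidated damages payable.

£155,300

First 98 days: 98 × £4,430 = £434,140
Remaining days: (108 − 98) × £14,230 = £142,300
Accrued per-day damages: £434,140 + £142,300 = £576,440
Less partial-performance credit: £576,440 − £150,620 = £425,820
Cap: 10% of £1,553,000 = £155,300
Cap at £155,300: £425,820 exceeds the cap → £155,300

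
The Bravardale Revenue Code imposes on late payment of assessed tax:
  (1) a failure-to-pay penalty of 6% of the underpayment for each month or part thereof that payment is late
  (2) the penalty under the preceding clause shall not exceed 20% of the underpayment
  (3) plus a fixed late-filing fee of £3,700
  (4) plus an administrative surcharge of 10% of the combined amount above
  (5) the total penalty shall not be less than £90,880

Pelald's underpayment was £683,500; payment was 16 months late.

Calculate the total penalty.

Accrued rate: 6% × 16 = 96%, capped at 20% → 20%
Failure-to-pay penalty: 20% of £683,500 = £136,700
Penalty before surcharge: £136,700 + £3,700 = £140,400
Administrative surcharge: 10% of £140,400 = £14,040
Total penalty: £140,400 + £14,040 = £154,440
Minimum £90,880: £154,440 meets the minimum, no increase.

£154,440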